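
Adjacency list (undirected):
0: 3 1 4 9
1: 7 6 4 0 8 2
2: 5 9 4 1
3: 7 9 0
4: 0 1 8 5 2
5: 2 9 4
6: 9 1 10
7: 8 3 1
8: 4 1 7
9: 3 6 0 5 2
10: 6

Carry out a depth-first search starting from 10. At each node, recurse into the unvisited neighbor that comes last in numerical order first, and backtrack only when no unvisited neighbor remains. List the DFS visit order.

Visit 10
10 → 6
6 → 9
9 → 5
5 → 4
4 → 8
8 → 7
7 → 3
3 → 0
0 → 1
1 → 2

10 -> 6 -> 9 -> 5 -> 4 -> 8 -> 7 -> 3 -> 0 -> 1 -> 2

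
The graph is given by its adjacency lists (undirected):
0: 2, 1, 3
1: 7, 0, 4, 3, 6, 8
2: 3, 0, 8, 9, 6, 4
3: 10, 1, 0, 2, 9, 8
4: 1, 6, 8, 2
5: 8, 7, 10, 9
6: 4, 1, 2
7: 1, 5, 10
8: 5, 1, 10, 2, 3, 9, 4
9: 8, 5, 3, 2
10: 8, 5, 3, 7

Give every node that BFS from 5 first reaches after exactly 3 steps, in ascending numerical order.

0, 6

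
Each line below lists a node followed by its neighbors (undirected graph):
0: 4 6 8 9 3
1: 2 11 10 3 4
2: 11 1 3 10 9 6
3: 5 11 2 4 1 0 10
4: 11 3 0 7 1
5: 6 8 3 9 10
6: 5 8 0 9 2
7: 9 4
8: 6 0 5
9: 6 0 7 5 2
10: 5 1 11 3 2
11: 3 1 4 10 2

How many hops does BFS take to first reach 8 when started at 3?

2

Level 0: 3
Level 1: 0, 1, 2, 4, 5, 10, 11
Level 2: 6, 7, 8, 9
8 first appears at level 2.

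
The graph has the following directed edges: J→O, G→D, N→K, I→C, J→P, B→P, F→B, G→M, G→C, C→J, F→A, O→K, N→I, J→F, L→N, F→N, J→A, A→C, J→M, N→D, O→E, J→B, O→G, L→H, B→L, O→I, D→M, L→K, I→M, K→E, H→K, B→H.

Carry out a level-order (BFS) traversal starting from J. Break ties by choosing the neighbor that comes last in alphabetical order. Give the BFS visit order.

Visit J; enqueue P, O, M, F, B, A → queue [P, O, M, F, B, A]
Visit P → queue [O, M, F, B, A]
Visit O; enqueue K, I, G, E → queue [M, F, B, A, K, I, G, E]
Visit M → queue [F, B, A, K, I, G, E]
Visit F; enqueue N → queue [B, A, K, I, G, E, N]
Visit B; enqueue L, H → queue [A, K, I, G, E, N, L, H]
Visit A; enqueue C → queue [K, I, G, E, N, L, H, C]
Visit K → queue [I, G, E, N, L, H, C]
Visit I → queue [G, E, N, L, H, C]
Visit G; enqueue D → queue [E, N, L, H, C, D]
Visit E → queue [N, L, H, C, D]
Visit N → queue [L, H, C, D]
Visit L → queue [H, C, D]
Visit H → queue [C, D]
Visit C → queue [D]
Visit D → queue []

J P O M F B A K I G E N L H C D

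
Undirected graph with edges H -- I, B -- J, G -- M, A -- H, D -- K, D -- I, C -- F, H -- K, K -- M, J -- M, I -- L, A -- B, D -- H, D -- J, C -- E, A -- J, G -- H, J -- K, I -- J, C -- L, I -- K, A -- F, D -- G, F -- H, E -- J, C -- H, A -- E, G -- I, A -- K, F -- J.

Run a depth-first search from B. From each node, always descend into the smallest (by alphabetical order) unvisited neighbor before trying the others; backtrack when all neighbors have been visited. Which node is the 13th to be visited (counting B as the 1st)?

L

Visit B
B → A
A → E
E → C
C → F
F → H
H → D
D → G
G → I
I → J
J → K
K → M
I → L

Visit order: B, A, E, C, F, H, D, G, I, J, K, M, L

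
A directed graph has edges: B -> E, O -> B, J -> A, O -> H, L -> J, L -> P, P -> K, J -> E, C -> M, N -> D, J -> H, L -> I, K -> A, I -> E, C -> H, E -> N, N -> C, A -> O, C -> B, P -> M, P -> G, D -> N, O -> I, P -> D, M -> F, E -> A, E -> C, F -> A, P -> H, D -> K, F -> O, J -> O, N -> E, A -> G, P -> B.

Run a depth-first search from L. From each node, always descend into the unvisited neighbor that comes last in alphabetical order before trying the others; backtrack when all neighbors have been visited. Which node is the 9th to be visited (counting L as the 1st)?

Visit L
L → P
P → M
M → F
F → O
O → I
I → E
E → N
N → D
D → K
K → A
A → G
N → C
C → H
C → B
L → J

Visit order: L, P, M, F, O, I, E, N, D, K, A, G, C, H, B, J

D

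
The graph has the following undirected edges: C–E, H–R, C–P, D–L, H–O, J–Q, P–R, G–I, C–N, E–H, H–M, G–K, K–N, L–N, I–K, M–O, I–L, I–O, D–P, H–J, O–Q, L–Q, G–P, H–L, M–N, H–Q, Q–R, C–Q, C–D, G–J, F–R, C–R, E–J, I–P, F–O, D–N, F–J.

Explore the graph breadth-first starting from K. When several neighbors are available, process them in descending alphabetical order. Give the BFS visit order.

Visit K; enqueue N, I, G → queue [N, I, G]
Visit N; enqueue M, L, D, C → queue [I, G, M, L, D, C]
Visit I; enqueue P, O → queue [G, M, L, D, C, P, O]
Visit G; enqueue J → queue [M, L, D, C, P, O, J]
Visit M; enqueue H → queue [L, D, C, P, O, J, H]
Visit L; enqueue Q → queue [D, C, P, O, J, H, Q]
Visit D → queue [C, P, O, J, H, Q]
Visit C; enqueue R, E → queue [P, O, J, H, Q, R, E]
Visit P → queue [O, J, H, Q, R, E]
Visit O; enqueue F → queue [J, H, Q, R, E, F]
Visit J → queue [H, Q, R, E, F]
Visit H → queue [Q, R, E, F]
Visit Q → queue [R, E, F]
Visit R → queue [E, F]
Visit E → queue [F]
Visit F → queue []

K → N → I → G → M → L → D → C → P → O → J → H → Q → R → E → F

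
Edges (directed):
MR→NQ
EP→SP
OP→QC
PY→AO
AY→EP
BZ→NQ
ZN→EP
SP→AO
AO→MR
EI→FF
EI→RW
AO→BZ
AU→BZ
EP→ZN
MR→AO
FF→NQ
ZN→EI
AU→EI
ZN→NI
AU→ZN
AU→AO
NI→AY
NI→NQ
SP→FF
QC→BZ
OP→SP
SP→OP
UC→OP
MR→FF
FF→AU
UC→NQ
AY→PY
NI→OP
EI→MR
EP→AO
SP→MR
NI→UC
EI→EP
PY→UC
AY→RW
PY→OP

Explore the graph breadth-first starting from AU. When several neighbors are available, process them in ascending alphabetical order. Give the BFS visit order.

Visit AU; enqueue AO, BZ, EI, ZN → queue [AO, BZ, EI, ZN]
Visit AO; enqueue MR → queue [BZ, EI, ZN, MR]
Visit BZ; enqueue NQ → queue [EI, ZN, MR, NQ]
Visit EI; enqueue EP, FF, RW → queue [ZN, MR, NQ, EP, FF, RW]
Visit ZN; enqueue NI → queue [MR, NQ, EP, FF, RW, NI]
Visit MR → queue [NQ, EP, FF, RW, NI]
Visit NQ → queue [EP, FF, RW, NI]
Visit EP; enqueue SP → queue [FF, RW, NI, SP]
Visit FF → queue [RW, NI, SP]
Visit RW → queue [NI, SP]
Visit NI; enqueue AY, OP, UC → queue [SP, AY, OP, UC]
Visit SP → queue [AY, OP, UC]
Visit AY; enqueue PY → queue [OP, UC, PY]
Visit OP; enqueue QC → queue [UC, PY, QC]
Visit UC → queue [PY, QC]
Visit PY → queue [QC]
Visit QC → queue []

AU, AO, BZ, EI, ZN, MR, NQ, EP, FF, RW, NI, SP, AY, OP, UC, PY, QC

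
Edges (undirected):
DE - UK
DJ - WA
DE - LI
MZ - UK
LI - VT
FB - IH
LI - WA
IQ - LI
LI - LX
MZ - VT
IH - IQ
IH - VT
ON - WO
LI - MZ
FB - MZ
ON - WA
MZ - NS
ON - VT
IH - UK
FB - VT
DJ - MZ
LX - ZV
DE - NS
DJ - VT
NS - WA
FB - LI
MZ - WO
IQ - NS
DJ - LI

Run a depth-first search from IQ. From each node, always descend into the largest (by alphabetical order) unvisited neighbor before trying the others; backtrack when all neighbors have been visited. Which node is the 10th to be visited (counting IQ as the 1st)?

Visit IQ
IQ → NS
NS → WA
WA → ON
ON → WO
WO → MZ
MZ → VT
VT → LI
LI → LX
LX → ZV
LI → FB
FB → IH
IH → UK
UK → DE
LI → DJ

Visit order: IQ, NS, WA, ON, WO, MZ, VT, LI, LX, ZV, FB, IH, UK, DE, DJ

ZV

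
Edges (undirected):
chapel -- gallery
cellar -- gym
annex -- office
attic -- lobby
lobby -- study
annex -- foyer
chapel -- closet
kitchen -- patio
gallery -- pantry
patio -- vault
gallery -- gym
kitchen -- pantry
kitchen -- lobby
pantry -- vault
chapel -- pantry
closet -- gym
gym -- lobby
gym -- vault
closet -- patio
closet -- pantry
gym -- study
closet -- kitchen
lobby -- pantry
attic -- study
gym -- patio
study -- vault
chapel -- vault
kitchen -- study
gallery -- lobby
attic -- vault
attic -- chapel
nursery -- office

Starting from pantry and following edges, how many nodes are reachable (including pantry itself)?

BFS from pantry visits: pantry, chapel, closet, gallery, kitchen, lobby, vault, attic, gym, patio, study, cellar
Reachable nodes: 12 of 16 total.

12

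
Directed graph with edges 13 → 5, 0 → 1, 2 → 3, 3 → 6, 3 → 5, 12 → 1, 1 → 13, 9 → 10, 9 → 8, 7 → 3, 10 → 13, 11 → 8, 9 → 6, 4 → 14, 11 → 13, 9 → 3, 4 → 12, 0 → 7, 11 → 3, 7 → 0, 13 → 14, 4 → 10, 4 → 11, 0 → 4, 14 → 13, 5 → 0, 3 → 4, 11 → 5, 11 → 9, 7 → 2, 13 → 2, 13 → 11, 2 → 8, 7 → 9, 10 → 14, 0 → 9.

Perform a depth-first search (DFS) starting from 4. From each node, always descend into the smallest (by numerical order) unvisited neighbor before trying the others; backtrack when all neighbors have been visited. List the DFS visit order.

Visit 4
4 → 10
10 → 13
13 → 2
2 → 3
3 → 5
5 → 0
0 → 1
0 → 7
7 → 9
9 → 6
9 → 8
13 → 11
13 → 14
4 → 12

4 -> 10 -> 13 -> 2 -> 3 -> 5 -> 0 -> 1 -> 7 -> 9 -> 6 -> 8 -> 11 -> 14 -> 12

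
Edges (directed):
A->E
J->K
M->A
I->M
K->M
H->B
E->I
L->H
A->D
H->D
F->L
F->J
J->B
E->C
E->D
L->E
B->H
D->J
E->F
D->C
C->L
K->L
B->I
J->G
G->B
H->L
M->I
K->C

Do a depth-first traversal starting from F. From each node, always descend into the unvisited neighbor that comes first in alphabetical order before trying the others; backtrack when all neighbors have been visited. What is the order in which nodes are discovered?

F -> J -> B -> H -> D -> C -> L -> E -> I -> M -> A -> G -> K

Visit F
F → J
J → B
B → H
H → D
D → C
C → L
L → E
E → I
I → M
M → A
J → G
J → K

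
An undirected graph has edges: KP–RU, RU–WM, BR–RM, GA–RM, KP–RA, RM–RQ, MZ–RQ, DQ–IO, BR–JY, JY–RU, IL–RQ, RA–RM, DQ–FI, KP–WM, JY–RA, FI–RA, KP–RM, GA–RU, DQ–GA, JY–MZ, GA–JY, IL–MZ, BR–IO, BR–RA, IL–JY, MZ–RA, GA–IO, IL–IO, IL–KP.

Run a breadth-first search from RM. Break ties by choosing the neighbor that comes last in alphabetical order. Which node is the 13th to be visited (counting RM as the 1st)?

IO

Visit RM; enqueue RQ, RA, KP, GA, BR → queue [RQ, RA, KP, GA, BR]
Visit RQ; enqueue MZ, IL → queue [RA, KP, GA, BR, MZ, IL]
Visit RA; enqueue JY, FI → queue [KP, GA, BR, MZ, IL, JY, FI]
Visit KP; enqueue WM, RU → queue [GA, BR, MZ, IL, JY, FI, WM, RU]
Visit GA; enqueue IO, DQ → queue [BR, MZ, IL, JY, FI, WM, RU, IO, DQ]
Visit BR → queue [MZ, IL, JY, FI, WM, RU, IO, DQ]
Visit MZ → queue [IL, JY, FI, WM, RU, IO, DQ]
Visit IL → queue [JY, FI, WM, RU, IO, DQ]
Visit JY → queue [FI, WM, RU, IO, DQ]
Visit FI → queue [WM, RU, IO, DQ]
Visit WM → queue [RU, IO, DQ]
Visit RU → queue [IO, DQ]
Visit IO → queue [DQ]
Visit DQ → queue []

Visit order: RM, RQ, RA, KP, GA, BR, MZ, IL, JY, FI, WM, RU, IO, DQ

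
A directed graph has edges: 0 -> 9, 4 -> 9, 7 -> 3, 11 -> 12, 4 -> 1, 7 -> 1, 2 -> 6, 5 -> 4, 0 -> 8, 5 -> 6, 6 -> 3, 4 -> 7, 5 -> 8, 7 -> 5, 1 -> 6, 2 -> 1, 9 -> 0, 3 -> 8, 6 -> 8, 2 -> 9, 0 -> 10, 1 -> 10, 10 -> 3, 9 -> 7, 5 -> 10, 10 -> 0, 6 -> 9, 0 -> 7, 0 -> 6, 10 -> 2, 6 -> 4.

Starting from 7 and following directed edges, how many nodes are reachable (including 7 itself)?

BFS from 7 visits: 7, 1, 3, 5, 6, 10, 8, 4, 9, 0, 2
Reachable nodes: 11 of 13 total.

11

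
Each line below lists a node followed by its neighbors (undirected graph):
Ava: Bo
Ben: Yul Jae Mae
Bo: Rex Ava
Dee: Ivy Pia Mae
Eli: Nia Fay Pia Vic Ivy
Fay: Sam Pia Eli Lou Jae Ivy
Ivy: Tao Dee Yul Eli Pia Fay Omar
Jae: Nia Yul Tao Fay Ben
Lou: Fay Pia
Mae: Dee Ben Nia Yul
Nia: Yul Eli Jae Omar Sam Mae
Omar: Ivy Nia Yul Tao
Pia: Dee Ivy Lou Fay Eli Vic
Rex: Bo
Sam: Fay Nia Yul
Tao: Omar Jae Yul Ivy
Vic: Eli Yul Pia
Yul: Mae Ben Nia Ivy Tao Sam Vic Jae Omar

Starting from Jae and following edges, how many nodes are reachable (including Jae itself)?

BFS from Jae visits: Jae, Nia, Yul, Tao, Fay, Ben, Eli, Omar, Sam, Mae, Ivy, Vic, Pia, Lou, Dee
Reachable nodes: 15 of 18 total.

15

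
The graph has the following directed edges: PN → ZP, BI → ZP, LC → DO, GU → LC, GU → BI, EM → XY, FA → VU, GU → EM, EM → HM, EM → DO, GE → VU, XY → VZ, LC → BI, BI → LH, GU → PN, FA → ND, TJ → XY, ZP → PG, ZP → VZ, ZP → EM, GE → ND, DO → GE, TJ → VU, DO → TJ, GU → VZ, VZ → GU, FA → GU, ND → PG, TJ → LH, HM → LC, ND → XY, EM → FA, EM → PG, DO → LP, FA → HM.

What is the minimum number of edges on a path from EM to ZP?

Level 0: EM
Level 1: DO, FA, HM, PG, XY
Level 2: GE, GU, LC, LP, ND, TJ, VU, VZ
Level 3: BI, LH, PN
Level 4: ZP
ZP first appears at level 4.

4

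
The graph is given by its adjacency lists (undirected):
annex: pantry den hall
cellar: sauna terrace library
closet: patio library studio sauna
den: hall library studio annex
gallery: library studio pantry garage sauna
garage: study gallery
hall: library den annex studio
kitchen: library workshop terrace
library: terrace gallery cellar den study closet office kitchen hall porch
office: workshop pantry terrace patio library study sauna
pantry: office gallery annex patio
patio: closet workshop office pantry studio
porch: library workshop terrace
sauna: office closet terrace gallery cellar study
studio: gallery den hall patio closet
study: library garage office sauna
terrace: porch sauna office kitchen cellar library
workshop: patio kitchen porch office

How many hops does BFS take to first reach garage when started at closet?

Level 0: closet
Level 1: library, patio, sauna, studio
Level 2: cellar, den, gallery, hall, kitchen, office, pantry, porch, study, terrace, workshop
Level 3: annex, garage
garage first appears at level 3.

3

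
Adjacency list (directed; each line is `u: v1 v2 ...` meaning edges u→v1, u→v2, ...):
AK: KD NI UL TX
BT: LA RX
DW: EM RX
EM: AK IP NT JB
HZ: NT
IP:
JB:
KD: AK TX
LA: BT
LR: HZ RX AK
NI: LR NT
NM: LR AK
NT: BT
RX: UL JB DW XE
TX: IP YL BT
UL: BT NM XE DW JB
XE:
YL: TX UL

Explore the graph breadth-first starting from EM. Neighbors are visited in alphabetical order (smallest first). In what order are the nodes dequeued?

EM, AK, IP, JB, NT, KD, NI, TX, UL, BT, LR, YL, DW, NM, XE, LA, RX, HZ

Visit EM; enqueue AK, IP, JB, NT → queue [AK, IP, JB, NT]
Visit AK; enqueue KD, NI, TX, UL → queue [IP, JB, NT, KD, NI, TX, UL]
Visit IP → queue [JB, NT, KD, NI, TX, UL]
Visit JB → queue [NT, KD, NI, TX, UL]
Visit NT; enqueue BT → queue [KD, NI, TX, UL, BT]
Visit KD → queue [NI, TX, UL, BT]
Visit NI; enqueue LR → queue [TX, UL, BT, LR]
Visit TX; enqueue YL → queue [UL, BT, LR, YL]
Visit UL; enqueue DW, NM, XE → queue [BT, LR, YL, DW, NM, XE]
Visit BT; enqueue LA, RX → queue [LR, YL, DW, NM, XE, LA, RX]
Visit LR; enqueue HZ → queue [YL, DW, NM, XE, LA, RX, HZ]
Visit YL → queue [DW, NM, XE, LA, RX, HZ]
Visit DW → queue [NM, XE, LA, RX, HZ]
Visit NM → queue [XE, LA, RX, HZ]
Visit XE → queue [LA, RX, HZ]
Visit LA → queue [RX, HZ]
Visit RX → queue [HZ]
Visit HZ → queue []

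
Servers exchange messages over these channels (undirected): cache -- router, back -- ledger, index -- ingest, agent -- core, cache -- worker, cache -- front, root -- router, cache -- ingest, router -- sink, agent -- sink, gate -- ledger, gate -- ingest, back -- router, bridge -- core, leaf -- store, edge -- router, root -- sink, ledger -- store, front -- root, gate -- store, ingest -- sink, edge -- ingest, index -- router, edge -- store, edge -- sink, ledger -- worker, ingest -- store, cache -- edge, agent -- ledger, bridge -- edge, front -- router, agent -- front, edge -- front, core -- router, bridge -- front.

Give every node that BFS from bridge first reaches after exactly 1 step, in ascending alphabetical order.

Level 0: bridge
Level 1: core, edge, front
Level 2: agent, cache, ingest, root, router, sink, store
Level 3: back, gate, index, leaf, ledger, worker

core, edge, front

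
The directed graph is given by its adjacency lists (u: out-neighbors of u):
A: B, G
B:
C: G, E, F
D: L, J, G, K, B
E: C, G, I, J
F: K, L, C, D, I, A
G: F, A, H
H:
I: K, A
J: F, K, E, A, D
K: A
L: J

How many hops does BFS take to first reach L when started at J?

2

Level 0: J
Level 1: A, D, E, F, K
Level 2: B, C, G, I, L
Level 3: H
L first appears at level 2.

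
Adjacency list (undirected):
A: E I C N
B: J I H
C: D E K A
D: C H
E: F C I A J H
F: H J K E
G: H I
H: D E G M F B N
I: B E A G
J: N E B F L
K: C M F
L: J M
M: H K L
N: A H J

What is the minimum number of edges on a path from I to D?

Level 0: I
Level 1: A, B, E, G
Level 2: C, F, H, J, N
Level 3: D, K, L, M
D first appears at level 3.

3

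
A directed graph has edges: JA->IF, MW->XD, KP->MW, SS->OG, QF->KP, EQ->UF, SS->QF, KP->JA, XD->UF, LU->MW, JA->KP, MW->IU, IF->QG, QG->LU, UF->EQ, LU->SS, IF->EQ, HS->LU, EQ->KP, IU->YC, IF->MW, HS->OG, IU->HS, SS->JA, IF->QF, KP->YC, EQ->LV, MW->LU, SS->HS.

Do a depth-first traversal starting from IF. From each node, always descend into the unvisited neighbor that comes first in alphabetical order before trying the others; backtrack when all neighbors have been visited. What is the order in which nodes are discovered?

IF → EQ → KP → JA → MW → IU → HS → LU → SS → OG → QF → YC → XD → UF → LV → QG

Visit IF
IF → EQ
EQ → KP
KP → JA
KP → MW
MW → IU
IU → HS
HS → LU
LU → SS
SS → OG
SS → QF
IU → YC
MW → XD
XD → UF
EQ → LV
IF → QG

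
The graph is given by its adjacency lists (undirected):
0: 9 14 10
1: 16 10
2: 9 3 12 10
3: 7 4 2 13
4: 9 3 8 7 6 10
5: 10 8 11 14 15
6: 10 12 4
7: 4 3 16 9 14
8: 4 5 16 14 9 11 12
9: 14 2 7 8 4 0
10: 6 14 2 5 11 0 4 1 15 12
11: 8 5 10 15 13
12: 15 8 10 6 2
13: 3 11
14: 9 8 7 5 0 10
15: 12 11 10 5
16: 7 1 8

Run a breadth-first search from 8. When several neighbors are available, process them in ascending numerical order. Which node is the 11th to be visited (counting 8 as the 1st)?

7

Visit 8; enqueue 4, 5, 9, 11, 12, 14, 16 → queue [4, 5, 9, 11, 12, 14, 16]
Visit 4; enqueue 3, 6, 7, 10 → queue [5, 9, 11, 12, 14, 16, 3, 6, 7, 10]
Visit 5; enqueue 15 → queue [9, 11, 12, 14, 16, 3, 6, 7, 10, 15]
Visit 9; enqueue 0, 2 → queue [11, 12, 14, 16, 3, 6, 7, 10, 15, 0, 2]
Visit 11; enqueue 13 → queue [12, 14, 16, 3, 6, 7, 10, 15, 0, 2, 13]
Visit 12 → queue [14, 16, 3, 6, 7, 10, 15, 0, 2, 13]
Visit 14 → queue [16, 3, 6, 7, 10, 15, 0, 2, 13]
Visit 16; enqueue 1 → queue [3, 6, 7, 10, 15, 0, 2, 13, 1]
Visit 3 → queue [6, 7, 10, 15, 0, 2, 13, 1]
Visit 6 → queue [7, 10, 15, 0, 2, 13, 1]
Visit 7 → queue [10, 15, 0, 2, 13, 1]
Visit 10 → queue [15, 0, 2, 13, 1]
Visit 15 → queue [0, 2, 13, 1]
Visit 0 → queue [2, 13, 1]
Visit 2 → queue [13, 1]
Visit 13 → queue [1]
Visit 1 → queue []

Visit order: 8, 4, 5, 9, 11, 12, 14, 16, 3, 6, 7, 10, 15, 0, 2, 13, 1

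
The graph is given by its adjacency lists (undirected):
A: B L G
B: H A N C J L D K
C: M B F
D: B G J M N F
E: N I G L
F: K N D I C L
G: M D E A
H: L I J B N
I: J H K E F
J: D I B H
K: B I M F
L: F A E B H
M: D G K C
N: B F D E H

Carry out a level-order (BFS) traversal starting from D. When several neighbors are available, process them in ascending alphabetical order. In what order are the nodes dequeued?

D -> B -> F -> G -> J -> M -> N -> A -> C -> H -> K -> L -> I -> E

Visit D; enqueue B, F, G, J, M, N → queue [B, F, G, J, M, N]
Visit B; enqueue A, C, H, K, L → queue [F, G, J, M, N, A, C, H, K, L]
Visit F; enqueue I → queue [G, J, M, N, A, C, H, K, L, I]
Visit G; enqueue E → queue [J, M, N, A, C, H, K, L, I, E]
Visit J → queue [M, N, A, C, H, K, L, I, E]
Visit M → queue [N, A, C, H, K, L, I, E]
Visit N → queue [A, C, H, K, L, I, E]
Visit A → queue [C, H, K, L, I, E]
Visit C → queue [H, K, L, I, E]
Visit H → queue [K, L, I, E]
Visit K → queue [L, I, E]
Visit L → queue [I, E]
Visit I → queue [E]
Visit E → queue []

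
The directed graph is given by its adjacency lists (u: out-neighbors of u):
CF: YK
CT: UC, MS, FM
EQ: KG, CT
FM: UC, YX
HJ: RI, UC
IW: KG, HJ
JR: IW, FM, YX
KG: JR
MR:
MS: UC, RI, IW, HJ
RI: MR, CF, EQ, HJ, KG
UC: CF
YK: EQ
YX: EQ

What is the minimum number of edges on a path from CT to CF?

2

Level 0: CT
Level 1: FM, MS, UC
Level 2: CF, HJ, IW, RI, YX
Level 3: EQ, KG, MR, YK
Level 4: JR
CF first appears at level 2.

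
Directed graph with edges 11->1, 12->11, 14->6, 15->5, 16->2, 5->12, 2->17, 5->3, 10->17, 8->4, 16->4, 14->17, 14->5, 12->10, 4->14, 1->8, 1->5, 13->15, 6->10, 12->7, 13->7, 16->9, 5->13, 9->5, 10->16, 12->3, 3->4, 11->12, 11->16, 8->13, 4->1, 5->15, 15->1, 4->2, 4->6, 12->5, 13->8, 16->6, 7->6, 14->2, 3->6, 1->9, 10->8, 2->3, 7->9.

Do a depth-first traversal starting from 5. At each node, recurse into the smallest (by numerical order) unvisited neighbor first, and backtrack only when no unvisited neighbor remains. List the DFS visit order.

5 → 3 → 4 → 1 → 8 → 13 → 7 → 6 → 10 → 16 → 2 → 17 → 9 → 15 → 14 → 12 → 11

Visit 5
5 → 3
3 → 4
4 → 1
1 → 8
8 → 13
13 → 7
7 → 6
6 → 10
10 → 16
16 → 2
2 → 17
16 → 9
13 → 15
4 → 14
5 → 12
12 → 11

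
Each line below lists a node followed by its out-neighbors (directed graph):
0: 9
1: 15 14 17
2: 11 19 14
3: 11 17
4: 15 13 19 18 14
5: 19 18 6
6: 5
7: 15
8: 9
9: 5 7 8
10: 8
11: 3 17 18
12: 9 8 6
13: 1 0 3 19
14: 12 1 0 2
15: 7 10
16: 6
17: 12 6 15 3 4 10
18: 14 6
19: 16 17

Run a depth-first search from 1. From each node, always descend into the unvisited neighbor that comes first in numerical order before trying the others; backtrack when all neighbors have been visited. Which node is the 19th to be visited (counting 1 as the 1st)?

12

Visit 1
1 → 14
14 → 0
0 → 9
9 → 5
5 → 6
5 → 18
5 → 19
19 → 16
19 → 17
17 → 3
3 → 11
17 → 4
4 → 13
4 → 15
15 → 7
15 → 10
10 → 8
17 → 12
14 → 2

Visit order: 1, 14, 0, 9, 5, 6, 18, 19, 16, 17, 3, 11, 4, 13, 15, 7, 10, 8, 12, 2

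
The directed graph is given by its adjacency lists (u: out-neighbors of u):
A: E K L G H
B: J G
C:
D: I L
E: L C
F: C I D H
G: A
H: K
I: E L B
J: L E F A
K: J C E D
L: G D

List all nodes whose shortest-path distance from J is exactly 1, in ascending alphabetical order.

A, E, F, L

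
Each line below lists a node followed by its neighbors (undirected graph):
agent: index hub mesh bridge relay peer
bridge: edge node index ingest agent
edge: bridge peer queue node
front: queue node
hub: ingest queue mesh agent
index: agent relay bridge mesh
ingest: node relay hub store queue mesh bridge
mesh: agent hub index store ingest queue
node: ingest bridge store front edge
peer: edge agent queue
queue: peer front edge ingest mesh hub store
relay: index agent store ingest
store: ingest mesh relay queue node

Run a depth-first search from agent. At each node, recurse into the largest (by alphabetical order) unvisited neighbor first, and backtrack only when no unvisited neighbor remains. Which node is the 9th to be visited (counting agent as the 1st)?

mesh

Visit agent
agent → relay
relay → store
store → queue
queue → peer
peer → edge
edge → node
node → ingest
ingest → mesh
mesh → index
index → bridge
mesh → hub
node → front

Visit order: agent, relay, store, queue, peer, edge, node, ingest, mesh, index, bridge, hub, front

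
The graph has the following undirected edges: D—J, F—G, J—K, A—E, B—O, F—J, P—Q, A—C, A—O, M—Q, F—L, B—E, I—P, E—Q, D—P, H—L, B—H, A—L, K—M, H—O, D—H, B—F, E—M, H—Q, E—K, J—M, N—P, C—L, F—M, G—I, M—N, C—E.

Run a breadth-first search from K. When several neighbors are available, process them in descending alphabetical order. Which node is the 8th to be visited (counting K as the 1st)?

Visit K; enqueue M, J, E → queue [M, J, E]
Visit M; enqueue Q, N, F → queue [J, E, Q, N, F]
Visit J; enqueue D → queue [E, Q, N, F, D]
Visit E; enqueue C, B, A → queue [Q, N, F, D, C, B, A]
Visit Q; enqueue P, H → queue [N, F, D, C, B, A, P, H]
Visit N → queue [F, D, C, B, A, P, H]
Visit F; enqueue L, G → queue [D, C, B, A, P, H, L, G]
Visit D → queue [C, B, A, P, H, L, G]
Visit C → queue [B, A, P, H, L, G]
Visit B; enqueue O → queue [A, P, H, L, G, O]
Visit A → queue [P, H, L, G, O]
Visit P; enqueue I → queue [H, L, G, O, I]
Visit H → queue [L, G, O, I]
Visit L → queue [G, O, I]
Visit G → queue [O, I]
Visit O → queue [I]
Visit I → queue []

Visit order: K, M, J, E, Q, N, F, D, C, B, A, P, H, L, G, O, I

D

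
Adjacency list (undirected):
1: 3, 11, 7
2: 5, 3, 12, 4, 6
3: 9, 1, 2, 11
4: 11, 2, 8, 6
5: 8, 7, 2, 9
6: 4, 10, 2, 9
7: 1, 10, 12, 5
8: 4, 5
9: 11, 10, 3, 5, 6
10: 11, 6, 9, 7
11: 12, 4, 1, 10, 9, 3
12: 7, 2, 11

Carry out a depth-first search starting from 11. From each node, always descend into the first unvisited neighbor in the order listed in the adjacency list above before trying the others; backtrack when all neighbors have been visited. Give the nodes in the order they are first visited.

Visit 11
11 → 12
12 → 7
7 → 1
1 → 3
3 → 9
9 → 10
10 → 6
6 → 4
4 → 2
2 → 5
5 → 8

11, 12, 7, 1, 3, 9, 10, 6, 4, 2, 5, 8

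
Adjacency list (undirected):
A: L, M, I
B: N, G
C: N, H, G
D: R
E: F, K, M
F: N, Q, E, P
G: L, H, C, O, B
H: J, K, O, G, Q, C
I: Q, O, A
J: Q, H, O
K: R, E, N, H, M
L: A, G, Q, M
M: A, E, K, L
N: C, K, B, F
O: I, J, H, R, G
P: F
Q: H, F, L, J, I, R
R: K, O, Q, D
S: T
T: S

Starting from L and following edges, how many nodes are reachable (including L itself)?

BFS from L visits: L, A, G, M, Q, I, B, C, H, O, E, K, F, J, R, N, P, D
Reachable nodes: 18 of 20 total.

18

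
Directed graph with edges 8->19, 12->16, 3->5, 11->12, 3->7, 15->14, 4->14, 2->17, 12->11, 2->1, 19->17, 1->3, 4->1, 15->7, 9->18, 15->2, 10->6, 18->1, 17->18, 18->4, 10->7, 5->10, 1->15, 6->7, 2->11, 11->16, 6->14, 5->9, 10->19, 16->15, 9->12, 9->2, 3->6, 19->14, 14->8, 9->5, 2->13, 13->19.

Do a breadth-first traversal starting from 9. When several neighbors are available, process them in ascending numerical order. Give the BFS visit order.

9 -> 2 -> 5 -> 12 -> 18 -> 1 -> 11 -> 13 -> 17 -> 10 -> 16 -> 4 -> 3 -> 15 -> 19 -> 6 -> 7 -> 14 -> 8

Visit 9; enqueue 2, 5, 12, 18 → queue [2, 5, 12, 18]
Visit 2; enqueue 1, 11, 13, 17 → queue [5, 12, 18, 1, 11, 13, 17]
Visit 5; enqueue 10 → queue [12, 18, 1, 11, 13, 17, 10]
Visit 12; enqueue 16 → queue [18, 1, 11, 13, 17, 10, 16]
Visit 18; enqueue 4 → queue [1, 11, 13, 17, 10, 16, 4]
Visit 1; enqueue 3, 15 → queue [11, 13, 17, 10, 16, 4, 3, 15]
Visit 11 → queue [13, 17, 10, 16, 4, 3, 15]
Visit 13; enqueue 19 → queue [17, 10, 16, 4, 3, 15, 19]
Visit 17 → queue [10, 16, 4, 3, 15, 19]
Visit 10; enqueue 6, 7 → queue [16, 4, 3, 15, 19, 6, 7]
Visit 16 → queue [4, 3, 15, 19, 6, 7]
Visit 4; enqueue 14 → queue [3, 15, 19, 6, 7, 14]
Visit 3 → queue [15, 19, 6, 7, 14]
Visit 15 → queue [19, 6, 7, 14]
Visit 19 → queue [6, 7, 14]
Visit 6 → queue [7, 14]
Visit 7 → queue [14]
Visit 14; enqueue 8 → queue [8]
Visit 8 → queue []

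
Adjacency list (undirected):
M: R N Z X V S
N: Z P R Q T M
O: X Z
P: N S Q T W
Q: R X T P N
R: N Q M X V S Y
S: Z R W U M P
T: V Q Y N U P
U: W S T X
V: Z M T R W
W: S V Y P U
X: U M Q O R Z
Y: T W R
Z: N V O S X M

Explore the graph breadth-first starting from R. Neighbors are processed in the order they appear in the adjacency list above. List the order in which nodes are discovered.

R, N, Q, M, X, V, S, Y, Z, P, T, U, O, W

Visit R; enqueue N, Q, M, X, V, S, Y → queue [N, Q, M, X, V, S, Y]
Visit N; enqueue Z, P, T → queue [Q, M, X, V, S, Y, Z, P, T]
Visit Q → queue [M, X, V, S, Y, Z, P, T]
Visit M → queue [X, V, S, Y, Z, P, T]
Visit X; enqueue U, O → queue [V, S, Y, Z, P, T, U, O]
Visit V; enqueue W → queue [S, Y, Z, P, T, U, O, W]
Visit S → queue [Y, Z, P, T, U, O, W]
Visit Y → queue [Z, P, T, U, O, W]
Visit Z → queue [P, T, U, O, W]
Visit P → queue [T, U, O, W]
Visit T → queue [U, O, W]
Visit U → queue [O, W]
Visit O → queue [W]
Visit W → queue []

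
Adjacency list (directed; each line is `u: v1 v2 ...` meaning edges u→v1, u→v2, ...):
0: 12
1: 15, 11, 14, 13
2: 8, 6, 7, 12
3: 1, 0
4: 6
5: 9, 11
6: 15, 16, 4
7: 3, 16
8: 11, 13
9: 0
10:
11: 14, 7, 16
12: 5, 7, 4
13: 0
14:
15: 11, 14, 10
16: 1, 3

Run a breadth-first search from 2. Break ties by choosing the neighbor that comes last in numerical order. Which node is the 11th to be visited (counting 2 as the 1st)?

Visit 2; enqueue 12, 8, 7, 6 → queue [12, 8, 7, 6]
Visit 12; enqueue 5, 4 → queue [8, 7, 6, 5, 4]
Visit 8; enqueue 13, 11 → queue [7, 6, 5, 4, 13, 11]
Visit 7; enqueue 16, 3 → queue [6, 5, 4, 13, 11, 16, 3]
Visit 6; enqueue 15 → queue [5, 4, 13, 11, 16, 3, 15]
Visit 5; enqueue 9 → queue [4, 13, 11, 16, 3, 15, 9]
Visit 4 → queue [13, 11, 16, 3, 15, 9]
Visit 13; enqueue 0 → queue [11, 16, 3, 15, 9, 0]
Visit 11; enqueue 14 → queue [16, 3, 15, 9, 0, 14]
Visit 16; enqueue 1 → queue [3, 15, 9, 0, 14, 1]
Visit 3 → queue [15, 9, 0, 14, 1]
Visit 15; enqueue 10 → queue [9, 0, 14, 1, 10]
Visit 9 → queue [0, 14, 1, 10]
Visit 0 → queue [14, 1, 10]
Visit 14 → queue [1, 10]
Visit 1 → queue [10]
Visit 10 → queue []

Visit order: 2, 12, 8, 7, 6, 5, 4, 13, 11, 16, 3, 15, 9, 0, 14, 1, 10

3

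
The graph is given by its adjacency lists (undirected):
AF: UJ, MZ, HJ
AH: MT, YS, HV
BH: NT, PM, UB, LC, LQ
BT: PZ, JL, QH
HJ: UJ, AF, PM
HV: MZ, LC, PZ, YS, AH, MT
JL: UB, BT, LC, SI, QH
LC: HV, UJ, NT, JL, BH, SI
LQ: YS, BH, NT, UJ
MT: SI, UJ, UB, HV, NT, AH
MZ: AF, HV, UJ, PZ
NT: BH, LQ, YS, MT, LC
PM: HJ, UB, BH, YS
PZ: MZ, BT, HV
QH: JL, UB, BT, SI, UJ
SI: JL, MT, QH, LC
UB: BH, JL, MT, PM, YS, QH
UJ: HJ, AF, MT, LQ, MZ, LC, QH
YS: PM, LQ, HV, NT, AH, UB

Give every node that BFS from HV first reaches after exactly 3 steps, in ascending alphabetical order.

HJ, QH

Level 0: HV
Level 1: AH, LC, MT, MZ, PZ, YS
Level 2: AF, BH, BT, JL, LQ, NT, PM, SI, UB, UJ
Level 3: HJ, QH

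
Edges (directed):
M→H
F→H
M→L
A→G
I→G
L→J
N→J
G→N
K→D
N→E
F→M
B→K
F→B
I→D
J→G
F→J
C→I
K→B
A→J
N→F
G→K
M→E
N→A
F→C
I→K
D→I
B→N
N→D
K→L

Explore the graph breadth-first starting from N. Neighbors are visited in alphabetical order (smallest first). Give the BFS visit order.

N, A, D, E, F, J, G, I, B, C, H, M, K, L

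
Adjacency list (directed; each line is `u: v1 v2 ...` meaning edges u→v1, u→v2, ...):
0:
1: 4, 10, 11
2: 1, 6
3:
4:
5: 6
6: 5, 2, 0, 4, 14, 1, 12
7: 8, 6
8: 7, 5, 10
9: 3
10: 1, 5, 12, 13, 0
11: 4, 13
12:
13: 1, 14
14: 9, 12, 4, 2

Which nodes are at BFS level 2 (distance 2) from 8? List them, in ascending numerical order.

0, 1, 6, 12, 13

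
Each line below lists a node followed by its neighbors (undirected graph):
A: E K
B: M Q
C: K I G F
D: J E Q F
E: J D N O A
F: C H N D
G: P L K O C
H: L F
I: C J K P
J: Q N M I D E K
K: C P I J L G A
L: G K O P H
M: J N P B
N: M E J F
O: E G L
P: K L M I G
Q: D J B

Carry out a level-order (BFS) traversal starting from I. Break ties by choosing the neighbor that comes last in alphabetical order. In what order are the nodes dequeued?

I P K J C M L G A Q N E D F B O H

Visit I; enqueue P, K, J, C → queue [P, K, J, C]
Visit P; enqueue M, L, G → queue [K, J, C, M, L, G]
Visit K; enqueue A → queue [J, C, M, L, G, A]
Visit J; enqueue Q, N, E, D → queue [C, M, L, G, A, Q, N, E, D]
Visit C; enqueue F → queue [M, L, G, A, Q, N, E, D, F]
Visit M; enqueue B → queue [L, G, A, Q, N, E, D, F, B]
Visit L; enqueue O, H → queue [G, A, Q, N, E, D, F, B, O, H]
Visit G → queue [A, Q, N, E, D, F, B, O, H]
Visit A → queue [Q, N, E, D, F, B, O, H]
Visit Q → queue [N, E, D, F, B, O, H]
Visit N → queue [E, D, F, B, O, H]
Visit E → queue [D, F, B, O, H]
Visit D → queue [F, B, O, H]
Visit F → queue [B, O, H]
Visit B → queue [O, H]
Visit O → queue [H]
Visit H → queue []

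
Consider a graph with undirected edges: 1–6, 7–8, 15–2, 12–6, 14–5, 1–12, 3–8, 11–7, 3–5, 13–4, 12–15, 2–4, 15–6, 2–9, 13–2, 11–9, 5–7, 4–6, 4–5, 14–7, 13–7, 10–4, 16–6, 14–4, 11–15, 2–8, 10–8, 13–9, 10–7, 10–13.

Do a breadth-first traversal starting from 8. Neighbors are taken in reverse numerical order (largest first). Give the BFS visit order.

Visit 8; enqueue 10, 7, 3, 2 → queue [10, 7, 3, 2]
Visit 10; enqueue 13, 4 → queue [7, 3, 2, 13, 4]
Visit 7; enqueue 14, 11, 5 → queue [3, 2, 13, 4, 14, 11, 5]
Visit 3 → queue [2, 13, 4, 14, 11, 5]
Visit 2; enqueue 15, 9 → queue [13, 4, 14, 11, 5, 15, 9]
Visit 13 → queue [4, 14, 11, 5, 15, 9]
Visit 4; enqueue 6 → queue [14, 11, 5, 15, 9, 6]
Visit 14 → queue [11, 5, 15, 9, 6]
Visit 11 → queue [5, 15, 9, 6]
Visit 5 → queue [15, 9, 6]
Visit 15; enqueue 12 → queue [9, 6, 12]
Visit 9 → queue [6, 12]
Visit 6; enqueue 16, 1 → queue [12, 16, 1]
Visit 12 → queue [16, 1]
Visit 16 → queue [1]
Visit 1 → queue []

8 10 7 3 2 13 4 14 11 5 15 9 6 12 16 1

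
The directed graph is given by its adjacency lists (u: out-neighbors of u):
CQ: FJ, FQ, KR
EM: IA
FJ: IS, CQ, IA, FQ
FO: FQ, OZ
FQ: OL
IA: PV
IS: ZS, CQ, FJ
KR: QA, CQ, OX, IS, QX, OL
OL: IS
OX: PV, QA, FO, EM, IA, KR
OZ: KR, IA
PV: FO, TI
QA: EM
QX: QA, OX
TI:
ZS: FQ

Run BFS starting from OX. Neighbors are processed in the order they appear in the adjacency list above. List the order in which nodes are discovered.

Visit OX; enqueue PV, QA, FO, EM, IA, KR → queue [PV, QA, FO, EM, IA, KR]
Visit PV; enqueue TI → queue [QA, FO, EM, IA, KR, TI]
Visit QA → queue [FO, EM, IA, KR, TI]
Visit FO; enqueue FQ, OZ → queue [EM, IA, KR, TI, FQ, OZ]
Visit EM → queue [IA, KR, TI, FQ, OZ]
Visit IA → queue [KR, TI, FQ, OZ]
Visit KR; enqueue CQ, IS, QX, OL → queue [TI, FQ, OZ, CQ, IS, QX, OL]
Visit TI → queue [FQ, OZ, CQ, IS, QX, OL]
Visit FQ → queue [OZ, CQ, IS, QX, OL]
Visit OZ → queue [CQ, IS, QX, OL]
Visit CQ; enqueue FJ → queue [IS, QX, OL, FJ]
Visit IS; enqueue ZS → queue [QX, OL, FJ, ZS]
Visit QX → queue [OL, FJ, ZS]
Visit OL → queue [FJ, ZS]
Visit FJ → queue [ZS]
Visit ZS → queue []

OX -> PV -> QA -> FO -> EM -> IA -> KR -> TI -> FQ -> OZ -> CQ -> IS -> QX -> OL -> FJ -> ZS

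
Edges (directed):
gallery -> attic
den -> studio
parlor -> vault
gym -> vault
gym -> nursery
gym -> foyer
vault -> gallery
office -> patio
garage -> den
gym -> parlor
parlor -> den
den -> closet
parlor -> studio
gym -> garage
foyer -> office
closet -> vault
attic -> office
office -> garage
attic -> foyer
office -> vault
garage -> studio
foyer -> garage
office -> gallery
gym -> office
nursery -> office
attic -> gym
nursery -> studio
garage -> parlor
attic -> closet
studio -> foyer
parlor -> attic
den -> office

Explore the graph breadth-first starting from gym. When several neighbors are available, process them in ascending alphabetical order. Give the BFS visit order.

gym -> foyer -> garage -> nursery -> office -> parlor -> vault -> den -> studio -> gallery -> patio -> attic -> closet

Visit gym; enqueue foyer, garage, nursery, office, parlor, vault → queue [foyer, garage, nursery, office, parlor, vault]
Visit foyer → queue [garage, nursery, office, parlor, vault]
Visit garage; enqueue den, studio → queue [nursery, office, parlor, vault, den, studio]
Visit nursery → queue [office, parlor, vault, den, studio]
Visit office; enqueue gallery, patio → queue [parlor, vault, den, studio, gallery, patio]
Visit parlor; enqueue attic → queue [vault, den, studio, gallery, patio, attic]
Visit vault → queue [den, studio, gallery, patio, attic]
Visit den; enqueue closet → queue [studio, gallery, patio, attic, closet]
Visit studio → queue [gallery, patio, attic, closet]
Visit gallery → queue [patio, attic, closet]
Visit patio → queue [attic, closet]
Visit attic → queue [closet]
Visit closet → queue []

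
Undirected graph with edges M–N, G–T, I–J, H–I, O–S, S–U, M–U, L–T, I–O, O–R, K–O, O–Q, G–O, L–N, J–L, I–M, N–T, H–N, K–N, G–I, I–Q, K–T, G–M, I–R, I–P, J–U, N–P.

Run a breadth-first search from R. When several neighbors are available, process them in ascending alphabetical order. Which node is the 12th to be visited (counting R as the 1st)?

Visit R; enqueue I, O → queue [I, O]
Visit I; enqueue G, H, J, M, P, Q → queue [O, G, H, J, M, P, Q]
Visit O; enqueue K, S → queue [G, H, J, M, P, Q, K, S]
Visit G; enqueue T → queue [H, J, M, P, Q, K, S, T]
Visit H; enqueue N → queue [J, M, P, Q, K, S, T, N]
Visit J; enqueue L, U → queue [M, P, Q, K, S, T, N, L, U]
Visit M → queue [P, Q, K, S, T, N, L, U]
Visit P → queue [Q, K, S, T, N, L, U]
Visit Q → queue [K, S, T, N, L, U]
Visit K → queue [S, T, N, L, U]
Visit S → queue [T, N, L, U]
Visit T → queue [N, L, U]
Visit N → queue [L, U]
Visit L → queue [U]
Visit U → queue []

Visit order: R, I, O, G, H, J, M, P, Q, K, S, T, N, L, U

T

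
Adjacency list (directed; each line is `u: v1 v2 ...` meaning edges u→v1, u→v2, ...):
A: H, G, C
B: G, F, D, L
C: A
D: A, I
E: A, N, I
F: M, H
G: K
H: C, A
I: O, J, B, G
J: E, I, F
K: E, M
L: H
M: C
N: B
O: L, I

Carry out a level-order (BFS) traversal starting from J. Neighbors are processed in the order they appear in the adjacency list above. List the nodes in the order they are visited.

Visit J; enqueue E, I, F → queue [E, I, F]
Visit E; enqueue A, N → queue [I, F, A, N]
Visit I; enqueue O, B, G → queue [F, A, N, O, B, G]
Visit F; enqueue M, H → queue [A, N, O, B, G, M, H]
Visit A; enqueue C → queue [N, O, B, G, M, H, C]
Visit N → queue [O, B, G, M, H, C]
Visit O; enqueue L → queue [B, G, M, H, C, L]
Visit B; enqueue D → queue [G, M, H, C, L, D]
Visit G; enqueue K → queue [M, H, C, L, D, K]
Visit M → queue [H, C, L, D, K]
Visit H → queue [C, L, D, K]
Visit C → queue [L, D, K]
Visit L → queue [D, K]
Visit D → queue [K]
Visit K → queue []

J, E, I, F, A, N, O, B, G, M, H, C, L, D, K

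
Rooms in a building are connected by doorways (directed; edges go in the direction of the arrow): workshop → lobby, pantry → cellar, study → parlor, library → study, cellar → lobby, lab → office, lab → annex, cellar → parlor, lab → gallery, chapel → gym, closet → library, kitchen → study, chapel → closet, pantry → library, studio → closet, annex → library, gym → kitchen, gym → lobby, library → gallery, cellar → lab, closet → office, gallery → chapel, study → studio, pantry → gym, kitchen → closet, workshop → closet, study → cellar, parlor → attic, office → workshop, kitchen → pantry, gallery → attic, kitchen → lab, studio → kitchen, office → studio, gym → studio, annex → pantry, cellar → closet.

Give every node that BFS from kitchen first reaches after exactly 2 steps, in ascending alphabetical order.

annex, cellar, gallery, gym, library, office, parlor, studio

Level 0: kitchen
Level 1: closet, lab, pantry, study
Level 2: annex, cellar, gallery, gym, library, office, parlor, studio
Level 3: attic, chapel, lobby, workshop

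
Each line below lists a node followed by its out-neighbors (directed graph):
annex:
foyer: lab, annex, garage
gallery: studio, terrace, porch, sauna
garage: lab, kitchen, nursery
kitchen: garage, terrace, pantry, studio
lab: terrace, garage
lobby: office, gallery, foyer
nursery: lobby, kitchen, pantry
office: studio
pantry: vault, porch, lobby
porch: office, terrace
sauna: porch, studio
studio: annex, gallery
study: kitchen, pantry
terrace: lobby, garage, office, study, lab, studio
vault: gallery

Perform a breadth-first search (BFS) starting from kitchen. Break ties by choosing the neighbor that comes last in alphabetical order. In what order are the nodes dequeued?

Visit kitchen; enqueue terrace, studio, pantry, garage → queue [terrace, studio, pantry, garage]
Visit terrace; enqueue study, office, lobby, lab → queue [studio, pantry, garage, study, office, lobby, lab]
Visit studio; enqueue gallery, annex → queue [pantry, garage, study, office, lobby, lab, gallery, annex]
Visit pantry; enqueue vault, porch → queue [garage, study, office, lobby, lab, gallery, annex, vault, porch]
Visit garage; enqueue nursery → queue [study, office, lobby, lab, gallery, annex, vault, porch, nursery]
Visit study → queue [office, lobby, lab, gallery, annex, vault, porch, nursery]
Visit office → queue [lobby, lab, gallery, annex, vault, porch, nursery]
Visit lobby; enqueue foyer → queue [lab, gallery, annex, vault, porch, nursery, foyer]
Visit lab → queue [gallery, annex, vault, porch, nursery, foyer]
Visit gallery; enqueue sauna → queue [annex, vault, porch, nursery, foyer, sauna]
Visit annex → queue [vault, porch, nursery, foyer, sauna]
Visit vault → queue [porch, nursery, foyer, sauna]
Visit porch → queue [nursery, foyer, sauna]
Visit nursery → queue [foyer, sauna]
Visit foyer → queue [sauna]
Visit sauna → queue []

kitchen, terrace, studio, pantry, garage, study, office, lobby, lab, gallery, annex, vault, porch, nursery, foyer, sauna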